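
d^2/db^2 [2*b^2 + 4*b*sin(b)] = -4*b*sin(b) + 8*cos(b) + 4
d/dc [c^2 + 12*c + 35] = 2*c + 12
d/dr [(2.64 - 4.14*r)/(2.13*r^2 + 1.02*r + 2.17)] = (8.8182*r^2 - 11.2464*r - 11.6766)/(4.5369*r^4 + 4.3452*r^3 + 10.2846*r^2 + 4.4268*r + 4.7089)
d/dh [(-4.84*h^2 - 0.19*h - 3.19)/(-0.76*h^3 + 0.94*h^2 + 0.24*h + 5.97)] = (-3.6784*h^4 - 0.2888*h^3 - 8.2562*h^2 - 51.7924*h - 0.3687)/(0.5776*h^6 - 1.4288*h^5 + 0.5188*h^4 - 8.6232*h^3 + 11.2812*h^2 + 2.8656*h + 35.6409)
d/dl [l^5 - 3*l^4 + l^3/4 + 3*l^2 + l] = 5*l^4 - 12*l^3 + 3*l^2/4 + 6*l + 1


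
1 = 1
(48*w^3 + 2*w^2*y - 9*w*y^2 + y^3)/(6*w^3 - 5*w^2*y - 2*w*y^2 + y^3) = (-8*w + y)/(-w + y)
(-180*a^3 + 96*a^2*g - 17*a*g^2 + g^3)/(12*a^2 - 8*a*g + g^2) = (-30*a^2 + 11*a*g - g^2)/(2*a - g)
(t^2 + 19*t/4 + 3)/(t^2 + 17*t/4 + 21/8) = 2*(t + 4)/(2*t + 7)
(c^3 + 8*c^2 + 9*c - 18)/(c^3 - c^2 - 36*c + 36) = (c + 3)/(c - 6)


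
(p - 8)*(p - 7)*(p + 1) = p^3 - 14*p^2 + 41*p + 56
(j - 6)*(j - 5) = j^2 - 11*j + 30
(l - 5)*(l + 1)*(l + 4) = l^3 - 21*l - 20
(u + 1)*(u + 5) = u^2 + 6*u + 5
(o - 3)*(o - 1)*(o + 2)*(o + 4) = o^4 + 2*o^3 - 13*o^2 - 14*o + 24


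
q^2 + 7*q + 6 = (q + 1)*(q + 6)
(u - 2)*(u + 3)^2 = u^3 + 4*u^2 - 3*u - 18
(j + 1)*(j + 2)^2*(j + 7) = j^4 + 12*j^3 + 43*j^2 + 60*j + 28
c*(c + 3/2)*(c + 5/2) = c^3 + 4*c^2 + 15*c/4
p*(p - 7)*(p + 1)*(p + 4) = p^4 - 2*p^3 - 31*p^2 - 28*p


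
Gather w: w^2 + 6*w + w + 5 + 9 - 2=w^2 + 7*w + 12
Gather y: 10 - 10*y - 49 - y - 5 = -11*y - 44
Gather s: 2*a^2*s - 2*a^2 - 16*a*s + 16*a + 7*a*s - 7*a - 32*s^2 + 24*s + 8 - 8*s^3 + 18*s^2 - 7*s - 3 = -2*a^2 + 9*a - 8*s^3 - 14*s^2 + s*(2*a^2 - 9*a + 17) + 5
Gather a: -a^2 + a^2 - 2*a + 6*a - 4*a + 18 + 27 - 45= 0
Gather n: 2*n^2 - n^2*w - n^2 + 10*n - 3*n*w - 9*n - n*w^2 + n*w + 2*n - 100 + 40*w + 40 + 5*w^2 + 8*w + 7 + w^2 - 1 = n^2*(1 - w) + n*(-w^2 - 2*w + 3) + 6*w^2 + 48*w - 54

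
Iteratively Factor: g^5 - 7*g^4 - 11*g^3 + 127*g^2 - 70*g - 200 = (g - 5)*(g^4 - 2*g^3 - 21*g^2 + 22*g + 40) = (g - 5)*(g + 1)*(g^3 - 3*g^2 - 18*g + 40) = (g - 5)*(g + 1)*(g + 4)*(g^2 - 7*g + 10) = (g - 5)*(g - 2)*(g + 1)*(g + 4)*(g - 5)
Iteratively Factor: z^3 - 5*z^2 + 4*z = (z - 1)*(z^2 - 4*z) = (z - 4)*(z - 1)*(z)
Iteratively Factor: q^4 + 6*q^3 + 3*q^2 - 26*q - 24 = (q + 1)*(q^3 + 5*q^2 - 2*q - 24) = (q + 1)*(q + 3)*(q^2 + 2*q - 8) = (q + 1)*(q + 3)*(q + 4)*(q - 2)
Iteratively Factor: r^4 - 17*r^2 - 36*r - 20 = (r + 2)*(r^3 - 2*r^2 - 13*r - 10) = (r - 5)*(r + 2)*(r^2 + 3*r + 2) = (r - 5)*(r + 2)^2*(r + 1)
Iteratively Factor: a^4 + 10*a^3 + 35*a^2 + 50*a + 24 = (a + 2)*(a^3 + 8*a^2 + 19*a + 12) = (a + 1)*(a + 2)*(a^2 + 7*a + 12) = (a + 1)*(a + 2)*(a + 4)*(a + 3)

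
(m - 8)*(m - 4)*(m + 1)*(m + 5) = m^4 - 6*m^3 - 35*m^2 + 132*m + 160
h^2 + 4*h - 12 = (h - 2)*(h + 6)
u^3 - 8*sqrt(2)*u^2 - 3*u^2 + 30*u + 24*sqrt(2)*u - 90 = (u - 3)*(u - 5*sqrt(2))*(u - 3*sqrt(2))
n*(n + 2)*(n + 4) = n^3 + 6*n^2 + 8*n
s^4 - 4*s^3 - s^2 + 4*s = s*(s - 4)*(s - 1)*(s + 1)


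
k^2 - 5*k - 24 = (k - 8)*(k + 3)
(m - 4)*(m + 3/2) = m^2 - 5*m/2 - 6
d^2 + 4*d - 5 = (d - 1)*(d + 5)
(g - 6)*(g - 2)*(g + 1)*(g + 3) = g^4 - 4*g^3 - 17*g^2 + 24*g + 36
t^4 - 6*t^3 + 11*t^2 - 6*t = t*(t - 3)*(t - 2)*(t - 1)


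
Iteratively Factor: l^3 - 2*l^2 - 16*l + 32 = (l - 4)*(l^2 + 2*l - 8) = (l - 4)*(l + 4)*(l - 2)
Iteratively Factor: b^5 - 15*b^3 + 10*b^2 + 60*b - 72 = (b - 2)*(b^4 + 2*b^3 - 11*b^2 - 12*b + 36) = (b - 2)*(b + 3)*(b^3 - b^2 - 8*b + 12) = (b - 2)^2*(b + 3)*(b^2 + b - 6) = (b - 2)^2*(b + 3)^2*(b - 2)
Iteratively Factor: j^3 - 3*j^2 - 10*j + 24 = (j - 4)*(j^2 + j - 6) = (j - 4)*(j - 2)*(j + 3)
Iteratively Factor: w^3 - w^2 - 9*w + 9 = (w - 3)*(w^2 + 2*w - 3) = (w - 3)*(w - 1)*(w + 3)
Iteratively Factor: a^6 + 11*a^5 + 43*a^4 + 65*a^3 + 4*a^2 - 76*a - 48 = (a + 3)*(a^5 + 8*a^4 + 19*a^3 + 8*a^2 - 20*a - 16) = (a + 1)*(a + 3)*(a^4 + 7*a^3 + 12*a^2 - 4*a - 16) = (a - 1)*(a + 1)*(a + 3)*(a^3 + 8*a^2 + 20*a + 16) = (a - 1)*(a + 1)*(a + 2)*(a + 3)*(a^2 + 6*a + 8) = (a - 1)*(a + 1)*(a + 2)^2*(a + 3)*(a + 4)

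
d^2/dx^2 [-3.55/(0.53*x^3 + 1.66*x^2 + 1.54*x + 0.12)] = ((11.289*x + 11.786)*(0.53*x^3 + 1.66*x^2 + 1.54*x + 0.12) - 3.55*(1.59*x^2 + 3.32*x + 1.54)*(3.18*x^2 + 6.64*x + 3.08))/(0.53*x^3 + 1.66*x^2 + 1.54*x + 0.12)^3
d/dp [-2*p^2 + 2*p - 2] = 2 - 4*p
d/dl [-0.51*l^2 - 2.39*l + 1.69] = -1.02*l - 2.39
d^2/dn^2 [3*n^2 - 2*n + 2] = 6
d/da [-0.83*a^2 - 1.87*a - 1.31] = -1.66*a - 1.87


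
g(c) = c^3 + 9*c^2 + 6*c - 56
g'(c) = 3*c^2 + 18*c + 6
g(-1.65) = -45.89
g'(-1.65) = -15.53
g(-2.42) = -31.98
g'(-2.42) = -19.99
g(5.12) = 344.87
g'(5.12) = 176.80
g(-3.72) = -5.25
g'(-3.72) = -19.44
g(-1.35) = -50.16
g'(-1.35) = -12.83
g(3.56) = 124.54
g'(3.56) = 108.10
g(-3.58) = -8.02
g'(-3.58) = -19.99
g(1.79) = -10.69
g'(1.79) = 47.83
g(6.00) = 520.00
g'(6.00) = 222.00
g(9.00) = 1456.00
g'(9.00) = 411.00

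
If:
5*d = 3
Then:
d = 3/5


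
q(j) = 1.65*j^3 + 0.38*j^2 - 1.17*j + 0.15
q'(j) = 4.95*j^2 + 0.76*j - 1.17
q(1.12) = 1.63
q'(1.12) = 5.89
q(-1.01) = 0.02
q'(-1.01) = 3.11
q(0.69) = 0.07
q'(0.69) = 1.71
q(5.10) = 222.94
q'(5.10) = 131.46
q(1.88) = 10.26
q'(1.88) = 17.75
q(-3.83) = -82.49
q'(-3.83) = 68.53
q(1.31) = 2.98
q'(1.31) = 8.32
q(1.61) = 6.14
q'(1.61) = 12.88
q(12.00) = 2892.03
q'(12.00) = 720.75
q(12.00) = 2892.03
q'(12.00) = 720.75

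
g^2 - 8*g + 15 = (g - 5)*(g - 3)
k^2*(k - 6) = k^3 - 6*k^2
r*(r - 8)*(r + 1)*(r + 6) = r^4 - r^3 - 50*r^2 - 48*r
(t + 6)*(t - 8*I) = t^2 + 6*t - 8*I*t - 48*I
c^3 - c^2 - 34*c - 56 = (c - 7)*(c + 2)*(c + 4)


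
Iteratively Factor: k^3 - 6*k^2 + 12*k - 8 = (k - 2)*(k^2 - 4*k + 4) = (k - 2)^2*(k - 2)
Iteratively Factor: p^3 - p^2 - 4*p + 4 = (p + 2)*(p^2 - 3*p + 2) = (p - 2)*(p + 2)*(p - 1)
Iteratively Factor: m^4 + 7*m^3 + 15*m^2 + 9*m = (m + 1)*(m^3 + 6*m^2 + 9*m) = (m + 1)*(m + 3)*(m^2 + 3*m) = m*(m + 1)*(m + 3)*(m + 3)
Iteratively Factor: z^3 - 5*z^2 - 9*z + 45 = (z - 5)*(z^2 - 9) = (z - 5)*(z - 3)*(z + 3)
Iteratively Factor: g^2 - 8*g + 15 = (g - 5)*(g - 3)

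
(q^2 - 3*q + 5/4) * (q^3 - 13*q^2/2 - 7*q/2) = q^5 - 19*q^4/2 + 69*q^3/4 + 19*q^2/8 - 35*q/8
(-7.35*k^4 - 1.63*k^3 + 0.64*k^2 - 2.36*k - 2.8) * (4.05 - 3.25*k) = 23.8875*k^5 - 24.47*k^4 - 8.6815*k^3 + 10.262*k^2 - 0.458*k - 11.34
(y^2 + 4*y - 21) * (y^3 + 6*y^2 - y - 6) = y^5 + 10*y^4 + 2*y^3 - 136*y^2 - 3*y + 126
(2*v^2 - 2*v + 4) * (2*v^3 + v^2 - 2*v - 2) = 4*v^5 - 2*v^4 + 2*v^3 + 4*v^2 - 4*v - 8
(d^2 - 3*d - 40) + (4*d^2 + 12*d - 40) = 5*d^2 + 9*d - 80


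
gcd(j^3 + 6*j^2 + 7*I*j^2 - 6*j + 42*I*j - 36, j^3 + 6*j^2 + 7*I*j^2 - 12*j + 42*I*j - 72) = j + 6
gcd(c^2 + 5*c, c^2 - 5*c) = c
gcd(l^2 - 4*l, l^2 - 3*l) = l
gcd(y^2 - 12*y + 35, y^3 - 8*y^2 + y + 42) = y - 7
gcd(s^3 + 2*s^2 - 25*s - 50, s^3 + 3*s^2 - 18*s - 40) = s^2 + 7*s + 10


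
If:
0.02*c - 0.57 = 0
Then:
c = 28.50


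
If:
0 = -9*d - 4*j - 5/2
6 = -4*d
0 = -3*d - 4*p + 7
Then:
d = -3/2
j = 11/4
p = 23/8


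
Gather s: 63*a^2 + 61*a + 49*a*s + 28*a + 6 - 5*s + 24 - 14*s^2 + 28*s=63*a^2 + 89*a - 14*s^2 + s*(49*a + 23) + 30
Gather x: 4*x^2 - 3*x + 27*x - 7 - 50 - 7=4*x^2 + 24*x - 64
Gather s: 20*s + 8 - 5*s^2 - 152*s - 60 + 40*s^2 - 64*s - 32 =35*s^2 - 196*s - 84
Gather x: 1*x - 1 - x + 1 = 0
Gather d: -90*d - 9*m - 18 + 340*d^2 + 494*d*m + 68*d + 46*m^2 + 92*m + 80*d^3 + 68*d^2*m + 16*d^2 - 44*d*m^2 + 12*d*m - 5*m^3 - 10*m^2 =80*d^3 + d^2*(68*m + 356) + d*(-44*m^2 + 506*m - 22) - 5*m^3 + 36*m^2 + 83*m - 18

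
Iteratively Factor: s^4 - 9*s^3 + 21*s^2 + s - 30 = (s - 3)*(s^3 - 6*s^2 + 3*s + 10) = (s - 5)*(s - 3)*(s^2 - s - 2) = (s - 5)*(s - 3)*(s - 2)*(s + 1)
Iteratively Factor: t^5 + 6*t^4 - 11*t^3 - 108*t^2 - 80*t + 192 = (t + 3)*(t^4 + 3*t^3 - 20*t^2 - 48*t + 64) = (t + 3)*(t + 4)*(t^3 - t^2 - 16*t + 16) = (t + 3)*(t + 4)^2*(t^2 - 5*t + 4) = (t - 1)*(t + 3)*(t + 4)^2*(t - 4)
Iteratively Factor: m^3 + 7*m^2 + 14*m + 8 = (m + 4)*(m^2 + 3*m + 2) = (m + 1)*(m + 4)*(m + 2)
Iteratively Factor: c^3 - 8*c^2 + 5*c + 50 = (c + 2)*(c^2 - 10*c + 25) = (c - 5)*(c + 2)*(c - 5)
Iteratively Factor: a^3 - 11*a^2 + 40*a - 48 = (a - 4)*(a^2 - 7*a + 12) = (a - 4)^2*(a - 3)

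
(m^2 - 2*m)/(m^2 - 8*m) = (m - 2)/(m - 8)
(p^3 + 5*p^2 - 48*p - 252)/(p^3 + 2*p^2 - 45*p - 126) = (p + 6)/(p + 3)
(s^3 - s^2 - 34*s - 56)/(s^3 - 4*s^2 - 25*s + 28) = (s + 2)/(s - 1)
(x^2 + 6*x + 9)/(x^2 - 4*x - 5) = (x^2 + 6*x + 9)/(x^2 - 4*x - 5)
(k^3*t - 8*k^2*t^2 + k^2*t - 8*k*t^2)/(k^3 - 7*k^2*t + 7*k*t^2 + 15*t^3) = k*t*(k^2 - 8*k*t + k - 8*t)/(k^3 - 7*k^2*t + 7*k*t^2 + 15*t^3)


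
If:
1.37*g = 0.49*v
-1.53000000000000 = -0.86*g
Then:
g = 1.78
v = 4.97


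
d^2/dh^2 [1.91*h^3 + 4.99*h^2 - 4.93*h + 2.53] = 11.46*h + 9.98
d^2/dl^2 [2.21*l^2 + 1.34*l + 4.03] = 4.42000000000000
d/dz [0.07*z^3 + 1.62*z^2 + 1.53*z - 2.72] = 0.21*z^2 + 3.24*z + 1.53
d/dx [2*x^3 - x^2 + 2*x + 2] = 6*x^2 - 2*x + 2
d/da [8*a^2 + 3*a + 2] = 16*a + 3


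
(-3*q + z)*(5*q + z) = -15*q^2 + 2*q*z + z^2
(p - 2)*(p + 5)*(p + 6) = p^3 + 9*p^2 + 8*p - 60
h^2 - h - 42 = (h - 7)*(h + 6)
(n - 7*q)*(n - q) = n^2 - 8*n*q + 7*q^2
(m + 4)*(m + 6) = m^2 + 10*m + 24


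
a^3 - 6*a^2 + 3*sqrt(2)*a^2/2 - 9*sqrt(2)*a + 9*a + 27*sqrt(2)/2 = (a - 3)^2*(a + 3*sqrt(2)/2)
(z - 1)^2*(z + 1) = z^3 - z^2 - z + 1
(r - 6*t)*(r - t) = r^2 - 7*r*t + 6*t^2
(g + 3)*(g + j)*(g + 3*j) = g^3 + 4*g^2*j + 3*g^2 + 3*g*j^2 + 12*g*j + 9*j^2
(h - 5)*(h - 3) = h^2 - 8*h + 15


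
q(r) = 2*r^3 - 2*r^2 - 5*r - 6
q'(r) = 6*r^2 - 4*r - 5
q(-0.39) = -4.47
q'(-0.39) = -2.53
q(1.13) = -11.32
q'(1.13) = -1.86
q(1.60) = -10.93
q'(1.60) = 3.96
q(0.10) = -6.52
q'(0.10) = -5.34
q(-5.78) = -430.12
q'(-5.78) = 218.57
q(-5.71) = -415.00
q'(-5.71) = 213.46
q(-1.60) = -11.31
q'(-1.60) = 16.76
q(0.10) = -6.52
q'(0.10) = -5.34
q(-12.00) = -3690.00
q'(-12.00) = 907.00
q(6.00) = 324.00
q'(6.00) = 187.00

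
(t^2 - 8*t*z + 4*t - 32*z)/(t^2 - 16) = (t - 8*z)/(t - 4)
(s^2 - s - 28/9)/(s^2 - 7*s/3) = (s + 4/3)/s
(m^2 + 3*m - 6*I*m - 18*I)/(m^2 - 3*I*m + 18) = (m + 3)/(m + 3*I)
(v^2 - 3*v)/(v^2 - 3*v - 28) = v*(3 - v)/(-v^2 + 3*v + 28)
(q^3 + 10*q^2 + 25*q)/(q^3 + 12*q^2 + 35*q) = (q + 5)/(q + 7)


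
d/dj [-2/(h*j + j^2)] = 2*(h + 2*j)/(j^2*(h + j)^2)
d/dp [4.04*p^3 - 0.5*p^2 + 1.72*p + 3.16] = 12.12*p^2 - 1.0*p + 1.72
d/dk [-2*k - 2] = -2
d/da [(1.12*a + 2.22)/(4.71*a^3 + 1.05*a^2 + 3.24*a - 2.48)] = (5.2752*a^3 + 1.176*a^2 + 3.6288*a - (1.12*a + 2.22)*(14.13*a^2 + 2.1*a + 3.24) - 2.7776)/(4.71*a^3 + 1.05*a^2 + 3.24*a - 2.48)^2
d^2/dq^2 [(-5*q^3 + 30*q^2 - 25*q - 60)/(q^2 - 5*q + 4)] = 40/(q^3 - 3*q^2 + 3*q - 1)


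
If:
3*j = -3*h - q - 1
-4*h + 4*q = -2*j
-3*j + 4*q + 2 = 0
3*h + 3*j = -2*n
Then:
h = -1/3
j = 2/15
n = 3/10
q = -2/5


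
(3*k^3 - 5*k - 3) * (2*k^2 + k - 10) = 6*k^5 + 3*k^4 - 40*k^3 - 11*k^2 + 47*k + 30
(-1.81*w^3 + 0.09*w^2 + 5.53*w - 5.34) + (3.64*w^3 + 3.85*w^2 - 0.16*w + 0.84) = 1.83*w^3 + 3.94*w^2 + 5.37*w - 4.5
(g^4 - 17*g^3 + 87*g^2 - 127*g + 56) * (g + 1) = g^5 - 16*g^4 + 70*g^3 - 40*g^2 - 71*g + 56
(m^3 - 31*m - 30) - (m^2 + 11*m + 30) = m^3 - m^2 - 42*m - 60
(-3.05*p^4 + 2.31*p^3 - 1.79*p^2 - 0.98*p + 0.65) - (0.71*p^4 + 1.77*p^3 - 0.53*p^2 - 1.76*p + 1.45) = -3.76*p^4 + 0.54*p^3 - 1.26*p^2 + 0.78*p - 0.8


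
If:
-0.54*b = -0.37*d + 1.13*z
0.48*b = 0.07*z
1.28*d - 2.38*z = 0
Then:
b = 0.00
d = 0.00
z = 0.00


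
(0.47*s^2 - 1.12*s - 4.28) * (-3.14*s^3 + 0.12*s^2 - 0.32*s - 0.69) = -1.4758*s^5 + 3.5732*s^4 + 13.1544*s^3 - 0.4795*s^2 + 2.1424*s + 2.9532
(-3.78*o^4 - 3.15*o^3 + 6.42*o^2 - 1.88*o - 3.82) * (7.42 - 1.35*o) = 5.103*o^5 - 23.7951*o^4 - 32.04*o^3 + 50.1744*o^2 - 8.7926*o - 28.3444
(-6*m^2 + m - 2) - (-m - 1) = -6*m^2 + 2*m - 1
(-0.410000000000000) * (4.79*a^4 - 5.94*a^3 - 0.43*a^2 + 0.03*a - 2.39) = -1.9639*a^4 + 2.4354*a^3 + 0.1763*a^2 - 0.0123*a + 0.9799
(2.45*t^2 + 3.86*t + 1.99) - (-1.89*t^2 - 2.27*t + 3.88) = 4.34*t^2 + 6.13*t - 1.89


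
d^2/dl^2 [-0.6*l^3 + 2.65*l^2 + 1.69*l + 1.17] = 5.3 - 3.6*l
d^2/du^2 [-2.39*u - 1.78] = 0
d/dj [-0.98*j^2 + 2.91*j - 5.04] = 2.91 - 1.96*j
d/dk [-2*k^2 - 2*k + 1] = -4*k - 2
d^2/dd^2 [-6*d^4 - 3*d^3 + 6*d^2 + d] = -72*d^2 - 18*d + 12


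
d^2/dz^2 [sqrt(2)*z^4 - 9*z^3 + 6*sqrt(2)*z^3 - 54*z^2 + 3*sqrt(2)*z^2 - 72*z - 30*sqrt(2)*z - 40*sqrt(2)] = 12*sqrt(2)*z^2 - 54*z + 36*sqrt(2)*z - 108 + 6*sqrt(2)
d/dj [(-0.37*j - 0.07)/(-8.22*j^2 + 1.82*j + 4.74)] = (3.0414*j^2 - 0.6734*j - (0.37*j + 0.07)*(16.44*j - 1.82) - 1.7538)/(-8.22*j^2 + 1.82*j + 4.74)^2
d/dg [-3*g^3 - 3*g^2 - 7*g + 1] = -9*g^2 - 6*g - 7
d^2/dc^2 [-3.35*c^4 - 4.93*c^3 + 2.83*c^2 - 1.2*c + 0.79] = -40.2*c^2 - 29.58*c + 5.66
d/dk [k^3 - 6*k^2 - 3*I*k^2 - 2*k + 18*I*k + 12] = 3*k^2 - 12*k - 6*I*k - 2 + 18*I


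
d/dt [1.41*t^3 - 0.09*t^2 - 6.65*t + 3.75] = 4.23*t^2 - 0.18*t - 6.65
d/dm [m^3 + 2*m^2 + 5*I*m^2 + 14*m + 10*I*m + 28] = 3*m^2 + m*(4 + 10*I) + 14 + 10*I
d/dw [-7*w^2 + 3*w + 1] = 3 - 14*w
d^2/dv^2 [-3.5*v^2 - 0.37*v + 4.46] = -7.00000000000000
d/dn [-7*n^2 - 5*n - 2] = -14*n - 5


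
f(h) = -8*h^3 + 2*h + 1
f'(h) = 2 - 24*h^2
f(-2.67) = 147.93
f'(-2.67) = -169.09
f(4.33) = -639.80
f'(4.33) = -447.97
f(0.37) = 1.33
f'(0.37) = -1.29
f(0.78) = -1.24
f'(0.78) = -12.60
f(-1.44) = 22.01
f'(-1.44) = -47.77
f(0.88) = -2.69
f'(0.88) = -16.59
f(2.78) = -165.32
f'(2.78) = -183.48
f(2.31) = -92.99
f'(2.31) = -126.07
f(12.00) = -13799.00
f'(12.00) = -3454.00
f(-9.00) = 5815.00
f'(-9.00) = -1942.00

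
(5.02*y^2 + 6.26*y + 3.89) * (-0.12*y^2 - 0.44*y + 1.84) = -0.6024*y^4 - 2.96*y^3 + 6.0156*y^2 + 9.8068*y + 7.1576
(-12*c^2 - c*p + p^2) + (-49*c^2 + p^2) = -61*c^2 - c*p + 2*p^2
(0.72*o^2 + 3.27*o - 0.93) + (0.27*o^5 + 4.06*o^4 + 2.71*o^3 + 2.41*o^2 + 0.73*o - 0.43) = 0.27*o^5 + 4.06*o^4 + 2.71*o^3 + 3.13*o^2 + 4.0*o - 1.36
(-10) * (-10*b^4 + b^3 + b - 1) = 100*b^4 - 10*b^3 - 10*b + 10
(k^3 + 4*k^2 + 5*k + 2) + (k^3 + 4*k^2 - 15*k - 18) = 2*k^3 + 8*k^2 - 10*k - 16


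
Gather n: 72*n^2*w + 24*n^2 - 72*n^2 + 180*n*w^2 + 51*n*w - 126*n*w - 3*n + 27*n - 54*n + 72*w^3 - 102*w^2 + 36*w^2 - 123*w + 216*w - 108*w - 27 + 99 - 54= n^2*(72*w - 48) + n*(180*w^2 - 75*w - 30) + 72*w^3 - 66*w^2 - 15*w + 18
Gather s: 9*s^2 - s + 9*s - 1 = 9*s^2 + 8*s - 1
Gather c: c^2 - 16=c^2 - 16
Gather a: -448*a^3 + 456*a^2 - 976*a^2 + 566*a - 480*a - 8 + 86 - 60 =-448*a^3 - 520*a^2 + 86*a + 18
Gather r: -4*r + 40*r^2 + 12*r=40*r^2 + 8*r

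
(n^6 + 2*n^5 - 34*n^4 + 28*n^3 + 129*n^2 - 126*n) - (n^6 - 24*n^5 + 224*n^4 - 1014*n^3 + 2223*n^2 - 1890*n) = 26*n^5 - 258*n^4 + 1042*n^3 - 2094*n^2 + 1764*n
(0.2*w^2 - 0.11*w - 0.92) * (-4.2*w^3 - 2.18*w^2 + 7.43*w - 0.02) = -0.84*w^5 + 0.026*w^4 + 5.5898*w^3 + 1.1843*w^2 - 6.8334*w + 0.0184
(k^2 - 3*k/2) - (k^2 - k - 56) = 56 - k/2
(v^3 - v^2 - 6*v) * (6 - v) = -v^4 + 7*v^3 - 36*v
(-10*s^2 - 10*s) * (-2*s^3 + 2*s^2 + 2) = 20*s^5 - 20*s^3 - 20*s^2 - 20*s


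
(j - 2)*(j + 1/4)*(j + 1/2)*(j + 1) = j^4 - j^3/4 - 21*j^2/8 - 13*j/8 - 1/4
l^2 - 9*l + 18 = (l - 6)*(l - 3)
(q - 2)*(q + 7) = q^2 + 5*q - 14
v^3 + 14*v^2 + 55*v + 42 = (v + 1)*(v + 6)*(v + 7)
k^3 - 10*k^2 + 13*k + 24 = (k - 8)*(k - 3)*(k + 1)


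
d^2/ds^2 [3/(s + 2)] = 6/(s + 2)^3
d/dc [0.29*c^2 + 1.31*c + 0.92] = 0.58*c + 1.31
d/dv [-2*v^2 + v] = 1 - 4*v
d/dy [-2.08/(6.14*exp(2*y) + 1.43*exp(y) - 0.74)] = (25.5424*exp(y) + 2.9744)*exp(y)/(6.14*exp(2*y) + 1.43*exp(y) - 0.74)^2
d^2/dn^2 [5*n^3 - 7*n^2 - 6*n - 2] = 30*n - 14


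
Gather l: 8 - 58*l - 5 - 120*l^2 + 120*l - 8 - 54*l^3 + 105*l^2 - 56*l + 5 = -54*l^3 - 15*l^2 + 6*l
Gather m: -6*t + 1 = 1 - 6*t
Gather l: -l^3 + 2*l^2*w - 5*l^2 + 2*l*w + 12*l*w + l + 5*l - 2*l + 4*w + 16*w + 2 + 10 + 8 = -l^3 + l^2*(2*w - 5) + l*(14*w + 4) + 20*w + 20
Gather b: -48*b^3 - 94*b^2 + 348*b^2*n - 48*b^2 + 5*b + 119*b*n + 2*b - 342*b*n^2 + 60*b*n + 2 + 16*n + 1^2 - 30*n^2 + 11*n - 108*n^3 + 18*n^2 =-48*b^3 + b^2*(348*n - 142) + b*(-342*n^2 + 179*n + 7) - 108*n^3 - 12*n^2 + 27*n + 3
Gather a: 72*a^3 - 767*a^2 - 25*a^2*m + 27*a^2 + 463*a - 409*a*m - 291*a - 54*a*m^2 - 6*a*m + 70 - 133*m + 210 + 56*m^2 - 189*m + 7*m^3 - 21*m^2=72*a^3 + a^2*(-25*m - 740) + a*(-54*m^2 - 415*m + 172) + 7*m^3 + 35*m^2 - 322*m + 280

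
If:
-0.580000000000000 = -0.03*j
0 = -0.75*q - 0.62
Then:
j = 19.33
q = -0.83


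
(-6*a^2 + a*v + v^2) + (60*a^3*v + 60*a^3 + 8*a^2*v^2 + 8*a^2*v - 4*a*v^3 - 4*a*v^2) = 60*a^3*v + 60*a^3 + 8*a^2*v^2 + 8*a^2*v - 6*a^2 - 4*a*v^3 - 4*a*v^2 + a*v + v^2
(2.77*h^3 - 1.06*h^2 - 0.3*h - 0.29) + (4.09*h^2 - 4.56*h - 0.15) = 2.77*h^3 + 3.03*h^2 - 4.86*h - 0.44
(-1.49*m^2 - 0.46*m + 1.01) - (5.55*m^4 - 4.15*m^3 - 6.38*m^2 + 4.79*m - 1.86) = -5.55*m^4 + 4.15*m^3 + 4.89*m^2 - 5.25*m + 2.87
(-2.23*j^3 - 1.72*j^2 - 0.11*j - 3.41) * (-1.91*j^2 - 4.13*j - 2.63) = 4.2593*j^5 + 12.4951*j^4 + 13.1786*j^3 + 11.491*j^2 + 14.3726*j + 8.9683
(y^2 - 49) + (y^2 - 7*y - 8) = 2*y^2 - 7*y - 57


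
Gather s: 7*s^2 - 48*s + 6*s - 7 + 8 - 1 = 7*s^2 - 42*s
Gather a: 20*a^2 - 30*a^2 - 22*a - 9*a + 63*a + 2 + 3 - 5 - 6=-10*a^2 + 32*a - 6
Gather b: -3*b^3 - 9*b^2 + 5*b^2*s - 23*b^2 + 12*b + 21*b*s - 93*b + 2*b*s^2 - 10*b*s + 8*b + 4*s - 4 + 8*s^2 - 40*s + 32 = -3*b^3 + b^2*(5*s - 32) + b*(2*s^2 + 11*s - 73) + 8*s^2 - 36*s + 28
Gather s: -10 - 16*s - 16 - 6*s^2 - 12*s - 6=-6*s^2 - 28*s - 32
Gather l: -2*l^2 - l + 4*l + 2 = -2*l^2 + 3*l + 2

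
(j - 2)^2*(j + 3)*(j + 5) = j^4 + 4*j^3 - 13*j^2 - 28*j + 60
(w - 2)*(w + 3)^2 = w^3 + 4*w^2 - 3*w - 18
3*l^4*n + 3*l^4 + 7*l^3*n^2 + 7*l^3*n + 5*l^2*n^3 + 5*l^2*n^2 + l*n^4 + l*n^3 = (l + n)^2*(3*l + n)*(l*n + l)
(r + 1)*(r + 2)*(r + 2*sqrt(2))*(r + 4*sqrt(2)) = r^4 + 3*r^3 + 6*sqrt(2)*r^3 + 18*r^2 + 18*sqrt(2)*r^2 + 12*sqrt(2)*r + 48*r + 32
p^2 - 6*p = p*(p - 6)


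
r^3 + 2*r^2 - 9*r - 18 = (r - 3)*(r + 2)*(r + 3)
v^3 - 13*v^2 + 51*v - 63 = (v - 7)*(v - 3)^2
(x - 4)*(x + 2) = x^2 - 2*x - 8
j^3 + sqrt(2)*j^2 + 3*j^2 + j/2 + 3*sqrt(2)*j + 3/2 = (j + 3)*(j + sqrt(2)/2)^2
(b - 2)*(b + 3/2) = b^2 - b/2 - 3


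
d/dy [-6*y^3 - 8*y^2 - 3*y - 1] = -18*y^2 - 16*y - 3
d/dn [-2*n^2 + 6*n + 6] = 6 - 4*n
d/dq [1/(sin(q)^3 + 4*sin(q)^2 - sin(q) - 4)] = (-3*sin(q)^2 - 8*sin(q) + 1)/((sin(q) + 4)^2*cos(q)^3)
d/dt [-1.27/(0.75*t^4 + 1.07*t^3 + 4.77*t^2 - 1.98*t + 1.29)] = (3.81*t^3 + 4.0767*t^2 + 12.1158*t - 2.5146)/(0.75*t^4 + 1.07*t^3 + 4.77*t^2 - 1.98*t + 1.29)^2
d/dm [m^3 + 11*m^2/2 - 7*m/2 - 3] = 3*m^2 + 11*m - 7/2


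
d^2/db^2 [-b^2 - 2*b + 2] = -2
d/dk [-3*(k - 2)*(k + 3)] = -6*k - 3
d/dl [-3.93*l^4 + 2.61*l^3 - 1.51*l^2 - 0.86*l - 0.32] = -15.72*l^3 + 7.83*l^2 - 3.02*l - 0.86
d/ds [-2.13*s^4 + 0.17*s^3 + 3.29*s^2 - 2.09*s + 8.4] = -8.52*s^3 + 0.51*s^2 + 6.58*s - 2.09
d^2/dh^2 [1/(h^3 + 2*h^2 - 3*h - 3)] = 2*(-(3*h + 2)*(h^3 + 2*h^2 - 3*h - 3) + (3*h^2 + 4*h - 3)^2)/(h^3 + 2*h^2 - 3*h - 3)^3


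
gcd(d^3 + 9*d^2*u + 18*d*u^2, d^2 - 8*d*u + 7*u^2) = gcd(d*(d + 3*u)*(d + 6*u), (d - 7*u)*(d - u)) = 1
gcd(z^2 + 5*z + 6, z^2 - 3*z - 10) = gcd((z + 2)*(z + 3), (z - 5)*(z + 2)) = z + 2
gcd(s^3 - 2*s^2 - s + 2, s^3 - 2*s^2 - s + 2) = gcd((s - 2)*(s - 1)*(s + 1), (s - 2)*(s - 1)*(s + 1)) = s^3 - 2*s^2 - s + 2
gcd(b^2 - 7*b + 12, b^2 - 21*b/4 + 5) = b - 4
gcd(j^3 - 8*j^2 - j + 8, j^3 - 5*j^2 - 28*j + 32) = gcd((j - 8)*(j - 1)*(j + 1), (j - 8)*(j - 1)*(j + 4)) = j^2 - 9*j + 8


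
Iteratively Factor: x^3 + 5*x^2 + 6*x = (x + 2)*(x^2 + 3*x) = x*(x + 2)*(x + 3)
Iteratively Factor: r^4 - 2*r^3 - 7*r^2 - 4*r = (r + 1)*(r^3 - 3*r^2 - 4*r) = r*(r + 1)*(r^2 - 3*r - 4) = r*(r - 4)*(r + 1)*(r + 1)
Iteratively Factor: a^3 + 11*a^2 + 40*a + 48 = (a + 3)*(a^2 + 8*a + 16) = (a + 3)*(a + 4)*(a + 4)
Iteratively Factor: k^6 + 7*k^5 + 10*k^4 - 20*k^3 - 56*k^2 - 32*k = (k + 1)*(k^5 + 6*k^4 + 4*k^3 - 24*k^2 - 32*k) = (k - 2)*(k + 1)*(k^4 + 8*k^3 + 20*k^2 + 16*k) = (k - 2)*(k + 1)*(k + 2)*(k^3 + 6*k^2 + 8*k) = (k - 2)*(k + 1)*(k + 2)^2*(k^2 + 4*k) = (k - 2)*(k + 1)*(k + 2)^2*(k + 4)*(k)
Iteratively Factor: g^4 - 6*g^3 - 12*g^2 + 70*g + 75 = (g - 5)*(g^3 - g^2 - 17*g - 15) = (g - 5)*(g + 1)*(g^2 - 2*g - 15) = (g - 5)*(g + 1)*(g + 3)*(g - 5)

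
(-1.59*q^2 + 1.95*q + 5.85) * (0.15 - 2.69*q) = 4.2771*q^3 - 5.484*q^2 - 15.444*q + 0.8775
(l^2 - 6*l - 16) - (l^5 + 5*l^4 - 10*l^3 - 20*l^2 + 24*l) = -l^5 - 5*l^4 + 10*l^3 + 21*l^2 - 30*l - 16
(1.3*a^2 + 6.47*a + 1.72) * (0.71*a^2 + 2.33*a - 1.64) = 0.923*a^4 + 7.6227*a^3 + 14.1643*a^2 - 6.6032*a - 2.8208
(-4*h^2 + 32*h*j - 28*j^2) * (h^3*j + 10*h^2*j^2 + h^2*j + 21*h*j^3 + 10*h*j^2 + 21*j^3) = -4*h^5*j - 8*h^4*j^2 - 4*h^4*j + 208*h^3*j^3 - 8*h^3*j^2 + 392*h^2*j^4 + 208*h^2*j^3 - 588*h*j^5 + 392*h*j^4 - 588*j^5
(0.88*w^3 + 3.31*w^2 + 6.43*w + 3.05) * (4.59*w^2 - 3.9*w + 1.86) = 4.0392*w^5 + 11.7609*w^4 + 18.2415*w^3 - 4.9209*w^2 + 0.0648*w + 5.673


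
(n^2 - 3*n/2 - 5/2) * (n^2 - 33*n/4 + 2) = n^4 - 39*n^3/4 + 95*n^2/8 + 141*n/8 - 5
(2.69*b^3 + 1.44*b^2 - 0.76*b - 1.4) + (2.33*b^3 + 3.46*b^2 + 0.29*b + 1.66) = 5.02*b^3 + 4.9*b^2 - 0.47*b + 0.26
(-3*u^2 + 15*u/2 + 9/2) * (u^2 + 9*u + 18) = -3*u^4 - 39*u^3/2 + 18*u^2 + 351*u/2 + 81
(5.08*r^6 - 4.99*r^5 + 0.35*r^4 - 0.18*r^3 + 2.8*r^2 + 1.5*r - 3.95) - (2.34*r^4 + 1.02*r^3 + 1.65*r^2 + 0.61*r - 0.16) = 5.08*r^6 - 4.99*r^5 - 1.99*r^4 - 1.2*r^3 + 1.15*r^2 + 0.89*r - 3.79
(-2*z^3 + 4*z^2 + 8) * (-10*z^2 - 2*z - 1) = 20*z^5 - 36*z^4 - 6*z^3 - 84*z^2 - 16*z - 8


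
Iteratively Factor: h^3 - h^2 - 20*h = (h)*(h^2 - h - 20) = h*(h - 5)*(h + 4)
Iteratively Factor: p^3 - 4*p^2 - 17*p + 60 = (p - 3)*(p^2 - p - 20) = (p - 5)*(p - 3)*(p + 4)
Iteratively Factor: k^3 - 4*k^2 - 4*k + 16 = (k - 2)*(k^2 - 2*k - 8) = (k - 4)*(k - 2)*(k + 2)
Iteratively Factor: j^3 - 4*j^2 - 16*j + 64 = (j + 4)*(j^2 - 8*j + 16) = (j - 4)*(j + 4)*(j - 4)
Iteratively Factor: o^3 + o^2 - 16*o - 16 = (o + 4)*(o^2 - 3*o - 4) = (o + 1)*(o + 4)*(o - 4)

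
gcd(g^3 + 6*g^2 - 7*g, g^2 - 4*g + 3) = g - 1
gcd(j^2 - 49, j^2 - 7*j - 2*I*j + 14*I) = j - 7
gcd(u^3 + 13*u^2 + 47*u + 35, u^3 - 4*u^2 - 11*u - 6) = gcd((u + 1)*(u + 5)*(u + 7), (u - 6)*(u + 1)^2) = u + 1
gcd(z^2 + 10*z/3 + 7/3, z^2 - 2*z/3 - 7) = z + 7/3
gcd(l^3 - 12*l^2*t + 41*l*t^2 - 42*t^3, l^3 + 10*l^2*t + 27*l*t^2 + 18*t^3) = 1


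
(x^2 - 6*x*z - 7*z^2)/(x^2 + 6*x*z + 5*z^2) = (x - 7*z)/(x + 5*z)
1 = 1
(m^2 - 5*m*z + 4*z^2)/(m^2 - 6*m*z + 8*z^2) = (-m + z)/(-m + 2*z)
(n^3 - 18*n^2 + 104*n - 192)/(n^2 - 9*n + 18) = (n^2 - 12*n + 32)/(n - 3)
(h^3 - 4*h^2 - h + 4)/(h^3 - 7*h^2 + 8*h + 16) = (h - 1)/(h - 4)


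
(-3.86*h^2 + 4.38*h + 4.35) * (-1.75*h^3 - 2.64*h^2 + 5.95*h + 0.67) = 6.755*h^5 + 2.5254*h^4 - 42.1427*h^3 + 11.9908*h^2 + 28.8171*h + 2.9145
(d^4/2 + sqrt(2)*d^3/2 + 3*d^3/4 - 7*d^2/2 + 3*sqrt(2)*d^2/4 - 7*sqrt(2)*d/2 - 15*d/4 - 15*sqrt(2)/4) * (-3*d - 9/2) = -3*d^5/2 - 9*d^4/2 - 3*sqrt(2)*d^4/2 - 9*sqrt(2)*d^3/2 + 57*d^3/8 + 57*sqrt(2)*d^2/8 + 27*d^2 + 135*d/8 + 27*sqrt(2)*d + 135*sqrt(2)/8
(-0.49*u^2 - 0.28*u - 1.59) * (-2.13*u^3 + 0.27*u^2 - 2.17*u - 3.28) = 1.0437*u^5 + 0.4641*u^4 + 4.3744*u^3 + 1.7855*u^2 + 4.3687*u + 5.2152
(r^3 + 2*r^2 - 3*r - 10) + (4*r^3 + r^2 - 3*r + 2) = 5*r^3 + 3*r^2 - 6*r - 8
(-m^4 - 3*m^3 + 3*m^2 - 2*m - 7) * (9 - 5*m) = 5*m^5 + 6*m^4 - 42*m^3 + 37*m^2 + 17*m - 63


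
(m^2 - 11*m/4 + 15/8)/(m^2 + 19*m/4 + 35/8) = (8*m^2 - 22*m + 15)/(8*m^2 + 38*m + 35)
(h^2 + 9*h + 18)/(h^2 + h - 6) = (h + 6)/(h - 2)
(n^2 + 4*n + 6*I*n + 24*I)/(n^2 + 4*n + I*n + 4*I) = (n + 6*I)/(n + I)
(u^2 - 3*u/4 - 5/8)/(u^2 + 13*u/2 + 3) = (u - 5/4)/(u + 6)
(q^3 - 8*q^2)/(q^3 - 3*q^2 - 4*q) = q*(8 - q)/(-q^2 + 3*q + 4)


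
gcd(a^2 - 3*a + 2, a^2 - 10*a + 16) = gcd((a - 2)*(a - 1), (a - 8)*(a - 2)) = a - 2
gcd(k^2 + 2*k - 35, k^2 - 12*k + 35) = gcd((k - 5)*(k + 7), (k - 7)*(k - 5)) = k - 5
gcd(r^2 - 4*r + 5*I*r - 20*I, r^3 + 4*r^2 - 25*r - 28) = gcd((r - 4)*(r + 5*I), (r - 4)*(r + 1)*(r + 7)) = r - 4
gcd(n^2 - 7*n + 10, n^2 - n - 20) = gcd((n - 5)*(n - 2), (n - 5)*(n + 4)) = n - 5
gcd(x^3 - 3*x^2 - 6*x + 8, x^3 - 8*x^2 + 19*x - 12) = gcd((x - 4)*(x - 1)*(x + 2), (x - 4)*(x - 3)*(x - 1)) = x^2 - 5*x + 4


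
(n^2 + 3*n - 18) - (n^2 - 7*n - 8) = 10*n - 10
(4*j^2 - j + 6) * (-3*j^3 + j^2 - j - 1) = -12*j^5 + 7*j^4 - 23*j^3 + 3*j^2 - 5*j - 6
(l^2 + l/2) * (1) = l^2 + l/2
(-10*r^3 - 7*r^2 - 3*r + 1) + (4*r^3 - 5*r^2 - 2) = -6*r^3 - 12*r^2 - 3*r - 1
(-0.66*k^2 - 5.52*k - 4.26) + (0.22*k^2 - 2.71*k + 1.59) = -0.44*k^2 - 8.23*k - 2.67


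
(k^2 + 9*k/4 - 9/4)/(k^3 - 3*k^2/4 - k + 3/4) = (k + 3)/(k^2 - 1)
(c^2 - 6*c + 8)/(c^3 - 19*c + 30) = (c - 4)/(c^2 + 2*c - 15)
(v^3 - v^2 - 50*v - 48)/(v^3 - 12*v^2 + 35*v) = (v^3 - v^2 - 50*v - 48)/(v*(v^2 - 12*v + 35))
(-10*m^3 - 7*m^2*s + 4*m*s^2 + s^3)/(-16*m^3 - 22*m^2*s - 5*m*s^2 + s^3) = (-10*m^2 + 3*m*s + s^2)/(-16*m^2 - 6*m*s + s^2)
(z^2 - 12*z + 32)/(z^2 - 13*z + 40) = (z - 4)/(z - 5)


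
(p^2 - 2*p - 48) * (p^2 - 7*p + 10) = p^4 - 9*p^3 - 24*p^2 + 316*p - 480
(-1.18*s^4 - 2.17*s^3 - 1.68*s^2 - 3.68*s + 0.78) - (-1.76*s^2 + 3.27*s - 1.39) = -1.18*s^4 - 2.17*s^3 + 0.0800000000000001*s^2 - 6.95*s + 2.17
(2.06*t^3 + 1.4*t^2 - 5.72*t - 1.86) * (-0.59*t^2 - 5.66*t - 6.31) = -1.2154*t^5 - 12.4856*t^4 - 17.5478*t^3 + 24.6386*t^2 + 46.6208*t + 11.7366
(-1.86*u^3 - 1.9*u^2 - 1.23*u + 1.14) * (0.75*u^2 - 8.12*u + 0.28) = -1.395*u^5 + 13.6782*u^4 + 13.9847*u^3 + 10.3106*u^2 - 9.6012*u + 0.3192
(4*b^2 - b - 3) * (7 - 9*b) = -36*b^3 + 37*b^2 + 20*b - 21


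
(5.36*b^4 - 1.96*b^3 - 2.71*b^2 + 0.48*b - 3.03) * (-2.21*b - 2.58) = -11.8456*b^5 - 9.4972*b^4 + 11.0459*b^3 + 5.931*b^2 + 5.4579*b + 7.8174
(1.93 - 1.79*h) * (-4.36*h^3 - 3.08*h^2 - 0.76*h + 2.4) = 7.8044*h^4 - 2.9016*h^3 - 4.584*h^2 - 5.7628*h + 4.632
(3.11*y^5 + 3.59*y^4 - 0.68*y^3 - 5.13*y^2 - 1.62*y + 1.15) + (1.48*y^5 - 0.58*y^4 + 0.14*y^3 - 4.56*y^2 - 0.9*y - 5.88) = 4.59*y^5 + 3.01*y^4 - 0.54*y^3 - 9.69*y^2 - 2.52*y - 4.73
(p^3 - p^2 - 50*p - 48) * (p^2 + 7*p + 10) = p^5 + 6*p^4 - 47*p^3 - 408*p^2 - 836*p - 480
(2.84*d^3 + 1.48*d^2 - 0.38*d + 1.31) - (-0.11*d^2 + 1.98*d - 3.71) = 2.84*d^3 + 1.59*d^2 - 2.36*d + 5.02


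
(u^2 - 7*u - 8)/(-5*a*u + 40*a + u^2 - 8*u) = (u + 1)/(-5*a + u)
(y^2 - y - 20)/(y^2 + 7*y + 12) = (y - 5)/(y + 3)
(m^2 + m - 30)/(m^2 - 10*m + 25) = (m + 6)/(m - 5)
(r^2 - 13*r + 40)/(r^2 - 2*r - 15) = (r - 8)/(r + 3)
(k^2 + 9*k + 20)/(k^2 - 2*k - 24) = (k + 5)/(k - 6)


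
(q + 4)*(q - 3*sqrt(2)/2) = q^2 - 3*sqrt(2)*q/2 + 4*q - 6*sqrt(2)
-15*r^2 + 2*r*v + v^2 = (-3*r + v)*(5*r + v)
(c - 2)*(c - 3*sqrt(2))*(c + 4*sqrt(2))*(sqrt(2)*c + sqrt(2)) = sqrt(2)*c^4 - sqrt(2)*c^3 + 2*c^3 - 26*sqrt(2)*c^2 - 2*c^2 - 4*c + 24*sqrt(2)*c + 48*sqrt(2)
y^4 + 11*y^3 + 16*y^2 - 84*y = y*(y - 2)*(y + 6)*(y + 7)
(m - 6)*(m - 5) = m^2 - 11*m + 30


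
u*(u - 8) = u^2 - 8*u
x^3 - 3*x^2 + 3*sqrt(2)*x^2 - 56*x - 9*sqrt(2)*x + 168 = (x - 3)*(x - 4*sqrt(2))*(x + 7*sqrt(2))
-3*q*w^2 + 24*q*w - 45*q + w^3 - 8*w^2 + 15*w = (-3*q + w)*(w - 5)*(w - 3)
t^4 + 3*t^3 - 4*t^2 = t^2*(t - 1)*(t + 4)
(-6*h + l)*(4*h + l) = -24*h^2 - 2*h*l + l^2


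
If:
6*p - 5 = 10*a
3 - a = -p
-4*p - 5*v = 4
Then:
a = -23/4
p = -35/4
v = 31/5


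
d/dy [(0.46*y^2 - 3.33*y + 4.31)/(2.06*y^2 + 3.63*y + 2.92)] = (8.5296*y^2 - 15.0708*y - 25.3689)/(4.2436*y^4 + 14.9556*y^3 + 25.2073*y^2 + 21.1992*y + 8.5264)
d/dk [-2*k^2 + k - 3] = 1 - 4*k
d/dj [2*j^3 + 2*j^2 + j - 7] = 6*j^2 + 4*j + 1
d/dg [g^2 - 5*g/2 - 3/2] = 2*g - 5/2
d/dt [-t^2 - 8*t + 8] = -2*t - 8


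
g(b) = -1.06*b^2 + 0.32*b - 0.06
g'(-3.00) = 6.68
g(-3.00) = -10.56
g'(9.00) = -18.76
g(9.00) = -83.04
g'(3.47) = -7.04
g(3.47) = -11.71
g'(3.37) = -6.82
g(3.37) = -11.02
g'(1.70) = -3.28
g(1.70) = -2.58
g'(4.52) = -9.26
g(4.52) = -20.27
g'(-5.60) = 12.19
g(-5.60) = -35.09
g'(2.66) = -5.32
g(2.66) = -6.71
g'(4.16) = -8.50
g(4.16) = -17.07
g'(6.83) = -14.16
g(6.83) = -47.32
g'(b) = 0.32 - 2.12*b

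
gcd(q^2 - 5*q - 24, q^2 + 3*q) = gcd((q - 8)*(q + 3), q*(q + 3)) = q + 3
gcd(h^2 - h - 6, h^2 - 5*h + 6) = h - 3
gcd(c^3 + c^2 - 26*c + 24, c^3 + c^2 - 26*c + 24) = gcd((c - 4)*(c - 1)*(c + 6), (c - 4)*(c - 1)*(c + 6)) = c^3 + c^2 - 26*c + 24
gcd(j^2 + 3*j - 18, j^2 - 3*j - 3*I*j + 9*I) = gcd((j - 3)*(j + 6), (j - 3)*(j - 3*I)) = j - 3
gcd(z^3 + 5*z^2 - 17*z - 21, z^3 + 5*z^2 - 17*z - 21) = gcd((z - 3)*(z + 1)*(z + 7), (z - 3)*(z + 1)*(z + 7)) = z^3 + 5*z^2 - 17*z - 21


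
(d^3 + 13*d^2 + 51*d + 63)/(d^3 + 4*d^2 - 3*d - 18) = (d + 7)/(d - 2)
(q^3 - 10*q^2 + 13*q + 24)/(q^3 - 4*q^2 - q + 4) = (q^2 - 11*q + 24)/(q^2 - 5*q + 4)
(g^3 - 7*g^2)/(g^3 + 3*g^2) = (g - 7)/(g + 3)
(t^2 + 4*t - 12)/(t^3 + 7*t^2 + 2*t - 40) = (t + 6)/(t^2 + 9*t + 20)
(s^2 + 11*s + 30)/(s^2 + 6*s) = (s + 5)/s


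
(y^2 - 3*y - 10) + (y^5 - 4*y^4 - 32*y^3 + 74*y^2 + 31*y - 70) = y^5 - 4*y^4 - 32*y^3 + 75*y^2 + 28*y - 80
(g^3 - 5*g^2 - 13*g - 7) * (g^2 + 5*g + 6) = g^5 - 32*g^3 - 102*g^2 - 113*g - 42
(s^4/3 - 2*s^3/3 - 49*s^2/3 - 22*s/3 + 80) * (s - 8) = s^5/3 - 10*s^4/3 - 11*s^3 + 370*s^2/3 + 416*s/3 - 640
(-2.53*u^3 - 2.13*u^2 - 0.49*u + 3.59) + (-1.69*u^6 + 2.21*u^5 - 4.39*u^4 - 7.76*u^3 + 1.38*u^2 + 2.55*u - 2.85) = -1.69*u^6 + 2.21*u^5 - 4.39*u^4 - 10.29*u^3 - 0.75*u^2 + 2.06*u + 0.74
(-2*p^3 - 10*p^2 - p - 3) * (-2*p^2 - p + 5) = 4*p^5 + 22*p^4 + 2*p^3 - 43*p^2 - 2*p - 15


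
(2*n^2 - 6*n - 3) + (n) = 2*n^2 - 5*n - 3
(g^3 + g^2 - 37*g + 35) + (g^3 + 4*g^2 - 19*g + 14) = 2*g^3 + 5*g^2 - 56*g + 49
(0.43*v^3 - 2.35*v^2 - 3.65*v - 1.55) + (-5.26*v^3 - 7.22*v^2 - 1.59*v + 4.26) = -4.83*v^3 - 9.57*v^2 - 5.24*v + 2.71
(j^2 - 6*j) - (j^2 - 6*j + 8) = -8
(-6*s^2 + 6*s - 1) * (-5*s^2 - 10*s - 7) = 30*s^4 + 30*s^3 - 13*s^2 - 32*s + 7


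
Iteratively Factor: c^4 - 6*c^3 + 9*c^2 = (c)*(c^3 - 6*c^2 + 9*c) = c*(c - 3)*(c^2 - 3*c) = c^2*(c - 3)*(c - 3)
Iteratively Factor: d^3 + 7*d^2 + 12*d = (d + 4)*(d^2 + 3*d) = d*(d + 4)*(d + 3)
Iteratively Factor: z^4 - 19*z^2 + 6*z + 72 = (z + 2)*(z^3 - 2*z^2 - 15*z + 36) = (z + 2)*(z + 4)*(z^2 - 6*z + 9) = (z - 3)*(z + 2)*(z + 4)*(z - 3)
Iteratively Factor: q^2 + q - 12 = (q + 4)*(q - 3)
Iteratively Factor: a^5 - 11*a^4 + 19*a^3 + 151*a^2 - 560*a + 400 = (a - 5)*(a^4 - 6*a^3 - 11*a^2 + 96*a - 80) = (a - 5)*(a + 4)*(a^3 - 10*a^2 + 29*a - 20) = (a - 5)*(a - 1)*(a + 4)*(a^2 - 9*a + 20) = (a - 5)*(a - 4)*(a - 1)*(a + 4)*(a - 5)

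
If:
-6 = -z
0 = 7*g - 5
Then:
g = 5/7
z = 6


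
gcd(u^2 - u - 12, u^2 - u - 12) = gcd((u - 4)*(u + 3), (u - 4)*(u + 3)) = u^2 - u - 12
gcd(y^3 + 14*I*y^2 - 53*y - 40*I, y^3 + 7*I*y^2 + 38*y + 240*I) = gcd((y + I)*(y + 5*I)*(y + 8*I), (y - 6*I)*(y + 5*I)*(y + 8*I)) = y^2 + 13*I*y - 40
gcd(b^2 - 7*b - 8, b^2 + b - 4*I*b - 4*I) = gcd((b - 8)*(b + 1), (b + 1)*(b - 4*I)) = b + 1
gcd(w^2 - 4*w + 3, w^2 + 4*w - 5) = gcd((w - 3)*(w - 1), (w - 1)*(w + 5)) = w - 1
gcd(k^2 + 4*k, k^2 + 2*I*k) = k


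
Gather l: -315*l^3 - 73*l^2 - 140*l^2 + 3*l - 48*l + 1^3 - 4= -315*l^3 - 213*l^2 - 45*l - 3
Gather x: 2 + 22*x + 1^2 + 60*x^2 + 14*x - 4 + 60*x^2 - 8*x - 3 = 120*x^2 + 28*x - 4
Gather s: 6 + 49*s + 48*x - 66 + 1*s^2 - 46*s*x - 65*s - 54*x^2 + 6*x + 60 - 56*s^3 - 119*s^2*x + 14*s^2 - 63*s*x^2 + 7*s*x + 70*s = -56*s^3 + s^2*(15 - 119*x) + s*(-63*x^2 - 39*x + 54) - 54*x^2 + 54*x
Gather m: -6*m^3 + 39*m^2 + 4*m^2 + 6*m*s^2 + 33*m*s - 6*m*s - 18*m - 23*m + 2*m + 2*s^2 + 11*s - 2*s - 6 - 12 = -6*m^3 + 43*m^2 + m*(6*s^2 + 27*s - 39) + 2*s^2 + 9*s - 18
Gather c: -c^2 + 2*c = -c^2 + 2*c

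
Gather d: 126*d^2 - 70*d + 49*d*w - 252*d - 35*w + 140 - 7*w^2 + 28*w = 126*d^2 + d*(49*w - 322) - 7*w^2 - 7*w + 140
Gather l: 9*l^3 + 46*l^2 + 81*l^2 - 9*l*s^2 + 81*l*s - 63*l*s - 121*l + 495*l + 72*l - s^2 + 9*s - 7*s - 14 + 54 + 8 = 9*l^3 + 127*l^2 + l*(-9*s^2 + 18*s + 446) - s^2 + 2*s + 48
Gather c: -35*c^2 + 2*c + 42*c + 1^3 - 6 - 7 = -35*c^2 + 44*c - 12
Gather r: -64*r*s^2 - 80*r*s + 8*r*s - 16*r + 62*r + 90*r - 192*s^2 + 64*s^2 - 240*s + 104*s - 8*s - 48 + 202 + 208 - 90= r*(-64*s^2 - 72*s + 136) - 128*s^2 - 144*s + 272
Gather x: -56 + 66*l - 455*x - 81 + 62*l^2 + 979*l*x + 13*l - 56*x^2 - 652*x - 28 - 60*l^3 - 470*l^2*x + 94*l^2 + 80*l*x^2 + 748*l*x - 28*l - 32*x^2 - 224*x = -60*l^3 + 156*l^2 + 51*l + x^2*(80*l - 88) + x*(-470*l^2 + 1727*l - 1331) - 165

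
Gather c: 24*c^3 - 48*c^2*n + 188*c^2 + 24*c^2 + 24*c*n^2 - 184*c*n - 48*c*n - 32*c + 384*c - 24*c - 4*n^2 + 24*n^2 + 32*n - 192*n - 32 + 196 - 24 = 24*c^3 + c^2*(212 - 48*n) + c*(24*n^2 - 232*n + 328) + 20*n^2 - 160*n + 140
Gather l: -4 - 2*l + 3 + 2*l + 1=0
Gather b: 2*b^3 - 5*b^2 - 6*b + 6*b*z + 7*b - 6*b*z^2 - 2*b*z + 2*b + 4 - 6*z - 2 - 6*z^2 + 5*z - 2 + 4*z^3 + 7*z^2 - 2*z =2*b^3 - 5*b^2 + b*(-6*z^2 + 4*z + 3) + 4*z^3 + z^2 - 3*z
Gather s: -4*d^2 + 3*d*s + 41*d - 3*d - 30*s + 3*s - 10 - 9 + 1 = -4*d^2 + 38*d + s*(3*d - 27) - 18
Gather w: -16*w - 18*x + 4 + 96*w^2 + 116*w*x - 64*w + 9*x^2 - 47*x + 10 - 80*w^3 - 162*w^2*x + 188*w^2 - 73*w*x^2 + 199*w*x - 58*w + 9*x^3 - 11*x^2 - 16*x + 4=-80*w^3 + w^2*(284 - 162*x) + w*(-73*x^2 + 315*x - 138) + 9*x^3 - 2*x^2 - 81*x + 18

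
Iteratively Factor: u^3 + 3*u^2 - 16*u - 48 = (u + 3)*(u^2 - 16) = (u - 4)*(u + 3)*(u + 4)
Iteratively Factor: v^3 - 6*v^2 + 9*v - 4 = (v - 4)*(v^2 - 2*v + 1) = (v - 4)*(v - 1)*(v - 1)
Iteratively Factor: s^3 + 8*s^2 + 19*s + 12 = (s + 4)*(s^2 + 4*s + 3) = (s + 1)*(s + 4)*(s + 3)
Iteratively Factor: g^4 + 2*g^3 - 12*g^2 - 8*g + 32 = (g + 2)*(g^3 - 12*g + 16) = (g - 2)*(g + 2)*(g^2 + 2*g - 8) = (g - 2)^2*(g + 2)*(g + 4)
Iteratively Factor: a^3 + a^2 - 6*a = (a)*(a^2 + a - 6) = a*(a - 2)*(a + 3)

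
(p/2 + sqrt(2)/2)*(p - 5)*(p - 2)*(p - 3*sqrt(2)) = p^4/2 - 7*p^3/2 - sqrt(2)*p^3 + 2*p^2 + 7*sqrt(2)*p^2 - 10*sqrt(2)*p + 21*p - 30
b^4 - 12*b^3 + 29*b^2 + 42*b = b*(b - 7)*(b - 6)*(b + 1)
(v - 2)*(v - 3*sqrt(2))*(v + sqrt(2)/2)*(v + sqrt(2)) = v^4 - 3*sqrt(2)*v^3/2 - 2*v^3 - 8*v^2 + 3*sqrt(2)*v^2 - 3*sqrt(2)*v + 16*v + 6*sqrt(2)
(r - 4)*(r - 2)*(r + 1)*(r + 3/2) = r^4 - 7*r^3/2 - 11*r^2/2 + 11*r + 12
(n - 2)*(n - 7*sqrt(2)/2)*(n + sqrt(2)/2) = n^3 - 3*sqrt(2)*n^2 - 2*n^2 - 7*n/2 + 6*sqrt(2)*n + 7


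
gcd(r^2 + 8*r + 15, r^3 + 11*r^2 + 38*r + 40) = r + 5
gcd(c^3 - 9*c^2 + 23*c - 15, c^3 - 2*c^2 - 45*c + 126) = c - 3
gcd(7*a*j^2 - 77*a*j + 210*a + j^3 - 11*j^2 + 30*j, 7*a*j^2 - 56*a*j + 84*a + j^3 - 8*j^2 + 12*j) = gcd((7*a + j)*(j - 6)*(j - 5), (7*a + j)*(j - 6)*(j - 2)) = 7*a*j - 42*a + j^2 - 6*j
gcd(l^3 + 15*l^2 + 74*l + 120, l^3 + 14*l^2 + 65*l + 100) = l^2 + 9*l + 20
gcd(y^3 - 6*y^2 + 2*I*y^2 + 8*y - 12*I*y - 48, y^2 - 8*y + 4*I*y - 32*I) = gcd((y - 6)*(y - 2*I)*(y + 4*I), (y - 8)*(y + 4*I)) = y + 4*I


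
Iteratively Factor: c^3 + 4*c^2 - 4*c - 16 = (c + 2)*(c^2 + 2*c - 8) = (c + 2)*(c + 4)*(c - 2)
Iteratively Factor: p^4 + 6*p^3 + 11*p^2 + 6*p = (p + 1)*(p^3 + 5*p^2 + 6*p) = (p + 1)*(p + 3)*(p^2 + 2*p) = p*(p + 1)*(p + 3)*(p + 2)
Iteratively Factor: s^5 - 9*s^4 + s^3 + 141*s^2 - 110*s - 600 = (s - 5)*(s^4 - 4*s^3 - 19*s^2 + 46*s + 120) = (s - 5)*(s + 2)*(s^3 - 6*s^2 - 7*s + 60) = (s - 5)*(s - 4)*(s + 2)*(s^2 - 2*s - 15) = (s - 5)*(s - 4)*(s + 2)*(s + 3)*(s - 5)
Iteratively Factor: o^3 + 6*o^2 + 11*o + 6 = (o + 1)*(o^2 + 5*o + 6) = (o + 1)*(o + 2)*(o + 3)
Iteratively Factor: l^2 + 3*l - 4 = (l - 1)*(l + 4)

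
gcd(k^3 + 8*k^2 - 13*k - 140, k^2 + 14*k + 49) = k + 7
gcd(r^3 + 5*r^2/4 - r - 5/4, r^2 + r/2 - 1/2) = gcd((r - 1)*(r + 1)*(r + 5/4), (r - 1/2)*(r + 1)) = r + 1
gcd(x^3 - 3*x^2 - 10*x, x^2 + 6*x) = x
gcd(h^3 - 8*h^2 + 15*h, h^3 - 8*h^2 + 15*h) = h^3 - 8*h^2 + 15*h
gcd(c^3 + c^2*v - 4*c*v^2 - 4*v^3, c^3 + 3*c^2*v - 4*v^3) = c + 2*v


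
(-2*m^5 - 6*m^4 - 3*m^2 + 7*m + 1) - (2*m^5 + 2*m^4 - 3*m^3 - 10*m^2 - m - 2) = -4*m^5 - 8*m^4 + 3*m^3 + 7*m^2 + 8*m + 3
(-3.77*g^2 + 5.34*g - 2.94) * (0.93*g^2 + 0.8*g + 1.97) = -3.5061*g^4 + 1.9502*g^3 - 5.8891*g^2 + 8.1678*g - 5.7918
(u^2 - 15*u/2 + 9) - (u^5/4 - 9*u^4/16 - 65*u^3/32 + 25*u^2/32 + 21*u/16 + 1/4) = -u^5/4 + 9*u^4/16 + 65*u^3/32 + 7*u^2/32 - 141*u/16 + 35/4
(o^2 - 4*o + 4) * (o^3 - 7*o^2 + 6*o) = o^5 - 11*o^4 + 38*o^3 - 52*o^2 + 24*o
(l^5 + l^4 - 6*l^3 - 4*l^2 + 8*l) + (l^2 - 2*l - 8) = l^5 + l^4 - 6*l^3 - 3*l^2 + 6*l - 8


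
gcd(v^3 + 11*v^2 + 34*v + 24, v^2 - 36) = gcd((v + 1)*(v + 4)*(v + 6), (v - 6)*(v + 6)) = v + 6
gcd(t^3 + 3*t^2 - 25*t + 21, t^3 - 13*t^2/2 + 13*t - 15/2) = t^2 - 4*t + 3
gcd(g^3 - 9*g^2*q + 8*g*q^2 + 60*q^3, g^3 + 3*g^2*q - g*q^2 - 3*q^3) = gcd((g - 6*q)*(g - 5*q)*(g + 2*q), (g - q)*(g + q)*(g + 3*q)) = 1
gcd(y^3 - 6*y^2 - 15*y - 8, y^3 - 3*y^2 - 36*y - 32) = y^2 - 7*y - 8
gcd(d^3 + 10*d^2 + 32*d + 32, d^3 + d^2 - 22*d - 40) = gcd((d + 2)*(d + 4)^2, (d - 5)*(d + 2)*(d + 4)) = d^2 + 6*d + 8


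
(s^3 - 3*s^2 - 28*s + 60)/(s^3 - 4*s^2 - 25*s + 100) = (s^2 - 8*s + 12)/(s^2 - 9*s + 20)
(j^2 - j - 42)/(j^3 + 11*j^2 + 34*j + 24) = (j - 7)/(j^2 + 5*j + 4)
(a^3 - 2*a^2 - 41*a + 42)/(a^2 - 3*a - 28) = (a^2 + 5*a - 6)/(a + 4)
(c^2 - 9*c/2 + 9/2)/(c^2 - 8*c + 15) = (c - 3/2)/(c - 5)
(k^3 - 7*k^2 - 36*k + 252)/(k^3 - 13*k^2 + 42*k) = (k + 6)/k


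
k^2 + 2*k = k*(k + 2)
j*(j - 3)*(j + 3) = j^3 - 9*j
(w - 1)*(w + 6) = w^2 + 5*w - 6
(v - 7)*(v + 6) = v^2 - v - 42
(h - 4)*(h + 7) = h^2 + 3*h - 28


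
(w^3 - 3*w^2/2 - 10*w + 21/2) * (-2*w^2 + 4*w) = -2*w^5 + 7*w^4 + 14*w^3 - 61*w^2 + 42*w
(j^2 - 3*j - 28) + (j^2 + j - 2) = 2*j^2 - 2*j - 30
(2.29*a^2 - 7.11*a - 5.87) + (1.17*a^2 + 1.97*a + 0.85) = 3.46*a^2 - 5.14*a - 5.02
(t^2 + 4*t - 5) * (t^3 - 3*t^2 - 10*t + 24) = t^5 + t^4 - 27*t^3 - t^2 + 146*t - 120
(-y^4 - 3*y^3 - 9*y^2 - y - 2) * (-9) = 9*y^4 + 27*y^3 + 81*y^2 + 9*y + 18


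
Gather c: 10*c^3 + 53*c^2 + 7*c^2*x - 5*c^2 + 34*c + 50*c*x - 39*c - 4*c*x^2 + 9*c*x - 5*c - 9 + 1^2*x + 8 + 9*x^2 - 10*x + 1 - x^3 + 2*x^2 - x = 10*c^3 + c^2*(7*x + 48) + c*(-4*x^2 + 59*x - 10) - x^3 + 11*x^2 - 10*x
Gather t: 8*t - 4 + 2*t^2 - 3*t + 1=2*t^2 + 5*t - 3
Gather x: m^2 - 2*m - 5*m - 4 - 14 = m^2 - 7*m - 18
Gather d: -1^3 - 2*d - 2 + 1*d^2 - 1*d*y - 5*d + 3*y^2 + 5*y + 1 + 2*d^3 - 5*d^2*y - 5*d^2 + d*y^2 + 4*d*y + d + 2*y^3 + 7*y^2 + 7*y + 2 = 2*d^3 + d^2*(-5*y - 4) + d*(y^2 + 3*y - 6) + 2*y^3 + 10*y^2 + 12*y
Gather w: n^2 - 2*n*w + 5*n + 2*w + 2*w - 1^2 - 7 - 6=n^2 + 5*n + w*(4 - 2*n) - 14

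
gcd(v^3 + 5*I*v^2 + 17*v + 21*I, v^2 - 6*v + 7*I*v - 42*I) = v + 7*I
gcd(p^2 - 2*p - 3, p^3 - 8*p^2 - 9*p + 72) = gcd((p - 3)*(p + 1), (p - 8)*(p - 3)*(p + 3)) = p - 3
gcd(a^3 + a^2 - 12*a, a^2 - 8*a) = a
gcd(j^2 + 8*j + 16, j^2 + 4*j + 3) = 1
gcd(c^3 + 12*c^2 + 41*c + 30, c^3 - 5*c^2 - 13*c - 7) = c + 1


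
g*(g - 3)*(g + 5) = g^3 + 2*g^2 - 15*g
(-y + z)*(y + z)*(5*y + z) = -5*y^3 - y^2*z + 5*y*z^2 + z^3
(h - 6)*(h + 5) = h^2 - h - 30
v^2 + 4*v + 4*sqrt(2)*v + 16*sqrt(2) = (v + 4)*(v + 4*sqrt(2))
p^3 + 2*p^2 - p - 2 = (p - 1)*(p + 1)*(p + 2)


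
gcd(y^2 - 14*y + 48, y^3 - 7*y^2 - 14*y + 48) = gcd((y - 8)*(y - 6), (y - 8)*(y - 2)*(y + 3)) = y - 8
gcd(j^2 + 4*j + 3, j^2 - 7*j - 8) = j + 1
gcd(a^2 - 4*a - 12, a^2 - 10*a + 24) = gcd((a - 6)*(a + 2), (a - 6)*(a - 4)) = a - 6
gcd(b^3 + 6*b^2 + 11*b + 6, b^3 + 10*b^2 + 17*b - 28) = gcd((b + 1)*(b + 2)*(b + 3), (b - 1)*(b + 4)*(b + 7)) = 1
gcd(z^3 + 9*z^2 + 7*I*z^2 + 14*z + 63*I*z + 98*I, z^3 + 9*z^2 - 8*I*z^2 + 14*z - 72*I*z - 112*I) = z^2 + 9*z + 14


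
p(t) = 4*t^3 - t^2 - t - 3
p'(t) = 12*t^2 - 2*t - 1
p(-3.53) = -187.88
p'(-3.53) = 155.59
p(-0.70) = -4.16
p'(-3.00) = 113.00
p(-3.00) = -117.00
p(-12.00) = -7047.00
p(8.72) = 2564.46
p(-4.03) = -277.01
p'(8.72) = 894.02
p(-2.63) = -80.05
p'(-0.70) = 6.28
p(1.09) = -0.10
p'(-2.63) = 87.26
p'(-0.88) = 10.05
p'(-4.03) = 201.95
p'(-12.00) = 1751.00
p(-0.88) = -5.62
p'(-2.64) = 87.92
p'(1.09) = 11.08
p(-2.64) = -80.93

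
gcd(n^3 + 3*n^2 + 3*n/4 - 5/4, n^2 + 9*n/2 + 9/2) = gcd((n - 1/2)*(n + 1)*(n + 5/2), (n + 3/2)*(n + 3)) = 1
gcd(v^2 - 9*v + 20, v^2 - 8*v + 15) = v - 5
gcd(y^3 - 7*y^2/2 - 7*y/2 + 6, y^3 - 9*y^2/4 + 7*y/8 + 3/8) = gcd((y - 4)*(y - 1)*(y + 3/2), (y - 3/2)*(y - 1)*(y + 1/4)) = y - 1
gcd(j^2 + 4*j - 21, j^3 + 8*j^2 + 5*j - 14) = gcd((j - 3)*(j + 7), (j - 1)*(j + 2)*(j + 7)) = j + 7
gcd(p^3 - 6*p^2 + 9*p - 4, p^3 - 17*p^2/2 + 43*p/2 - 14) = p^2 - 5*p + 4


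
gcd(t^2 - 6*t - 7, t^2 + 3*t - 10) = 1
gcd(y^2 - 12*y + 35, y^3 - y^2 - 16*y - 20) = y - 5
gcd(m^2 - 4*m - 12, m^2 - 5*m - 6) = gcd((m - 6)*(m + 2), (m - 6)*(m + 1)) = m - 6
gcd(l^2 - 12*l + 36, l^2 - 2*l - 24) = l - 6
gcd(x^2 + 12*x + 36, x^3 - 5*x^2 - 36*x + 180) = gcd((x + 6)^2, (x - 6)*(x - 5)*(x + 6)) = x + 6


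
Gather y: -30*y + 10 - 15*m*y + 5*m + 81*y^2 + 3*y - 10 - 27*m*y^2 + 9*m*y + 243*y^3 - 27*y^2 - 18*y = 5*m + 243*y^3 + y^2*(54 - 27*m) + y*(-6*m - 45)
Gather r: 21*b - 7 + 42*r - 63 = 21*b + 42*r - 70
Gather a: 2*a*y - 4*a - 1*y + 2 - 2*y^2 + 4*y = a*(2*y - 4) - 2*y^2 + 3*y + 2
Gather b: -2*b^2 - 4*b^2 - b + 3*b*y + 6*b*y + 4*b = -6*b^2 + b*(9*y + 3)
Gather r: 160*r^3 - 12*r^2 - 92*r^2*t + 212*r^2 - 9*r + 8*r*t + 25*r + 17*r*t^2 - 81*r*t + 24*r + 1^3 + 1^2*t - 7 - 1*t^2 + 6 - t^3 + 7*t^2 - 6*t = 160*r^3 + r^2*(200 - 92*t) + r*(17*t^2 - 73*t + 40) - t^3 + 6*t^2 - 5*t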